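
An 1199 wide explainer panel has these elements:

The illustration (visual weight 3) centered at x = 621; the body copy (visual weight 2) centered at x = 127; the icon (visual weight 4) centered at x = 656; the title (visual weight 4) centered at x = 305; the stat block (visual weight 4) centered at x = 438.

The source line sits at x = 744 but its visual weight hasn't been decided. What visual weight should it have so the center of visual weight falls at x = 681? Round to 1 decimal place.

Known weights sum to 3 + 2 + 4 + 4 + 4 = 17; their moment is 3·621 + 2·127 + 4·656 + 4·305 + 4·438 = 7713.
For the centroid to hit 681: (7713 + w·744) / (17 + w) = 681.
So w = (681·17 − 7713)/(744 − 681) = 3864/63 ≈ 61.33.

w ≈ 61.3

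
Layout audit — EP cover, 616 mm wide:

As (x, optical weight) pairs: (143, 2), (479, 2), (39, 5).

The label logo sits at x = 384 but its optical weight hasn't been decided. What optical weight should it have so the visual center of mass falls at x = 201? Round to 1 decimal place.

Known weights sum to 2 + 2 + 5 = 9; their moment is 2·143 + 2·479 + 5·39 = 1439.
For the centroid to hit 201: (1439 + w·384) / (9 + w) = 201.
Rearranging, w·(384 − 201) = 201·9 − 1439 = 370, so w ≈ 370/183 = 2.02.

w ≈ 2.0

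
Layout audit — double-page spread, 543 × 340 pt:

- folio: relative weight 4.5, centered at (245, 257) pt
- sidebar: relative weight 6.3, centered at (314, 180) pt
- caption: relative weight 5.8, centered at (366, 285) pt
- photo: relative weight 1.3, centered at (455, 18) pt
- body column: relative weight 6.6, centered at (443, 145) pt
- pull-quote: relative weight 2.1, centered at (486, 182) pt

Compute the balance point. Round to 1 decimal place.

Σw = 4.5 + 6.3 + 5.8 + 1.3 + 6.6 + 2.1 = 26.6.
Σw·x = 9739.4; x̄ = 9739.4/26.6 ≈ 366.14.
y: moment 5306.1 / weight 26.6 ≈ 199.48

(366.1, 199.5)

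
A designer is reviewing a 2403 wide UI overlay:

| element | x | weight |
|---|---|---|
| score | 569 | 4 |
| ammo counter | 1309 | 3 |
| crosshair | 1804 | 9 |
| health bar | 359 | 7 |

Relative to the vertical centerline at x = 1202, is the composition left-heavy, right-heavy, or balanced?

left-heavy

Σw = 4 + 3 + 9 + 7 = 23.
x: (4·569 + 3·1309 + 9·1804 + 7·359) / 23 = 24952 / 23 ≈ 1084.87
1084.9 vs midline 1202 → left-heavy.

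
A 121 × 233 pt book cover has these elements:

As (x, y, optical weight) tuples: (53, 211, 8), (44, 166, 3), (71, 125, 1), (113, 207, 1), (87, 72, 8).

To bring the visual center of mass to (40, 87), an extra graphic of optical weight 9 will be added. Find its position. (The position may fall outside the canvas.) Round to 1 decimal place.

(-26.2, -53.8)

New total weight: (8 + 3 + 1 + 1 + 8) + 9 = 30.
x: target moment 30×40 = 1200; current 8·53 + 3·44 + 1·71 + 1·113 + 8·87 = 1436; the extra graphic supplies -236, so x = -236/9 ≈ -26.22.
y: target moment 30×87 = 2610; current 8·211 + 3·166 + 1·125 + 1·207 + 8·72 = 3094; the extra graphic supplies -484, so y = -484/9 ≈ -53.78.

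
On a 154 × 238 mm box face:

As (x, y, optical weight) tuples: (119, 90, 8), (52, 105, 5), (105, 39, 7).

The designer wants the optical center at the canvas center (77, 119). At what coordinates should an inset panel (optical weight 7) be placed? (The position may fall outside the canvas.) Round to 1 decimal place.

After adding the inset panel, total weight = 8 + 5 + 7 + 7 = 27.
x: target moment 27×77 = 2079; current 8·119 + 5·52 + 7·105 = 1947; the inset panel supplies 132, so x = 132/7 ≈ 18.86.
y: target moment 27×119 = 3213; current 8·90 + 5·105 + 7·39 = 1518; the inset panel supplies 1695, so y = 1695/7 ≈ 242.14.

(18.9, 242.1)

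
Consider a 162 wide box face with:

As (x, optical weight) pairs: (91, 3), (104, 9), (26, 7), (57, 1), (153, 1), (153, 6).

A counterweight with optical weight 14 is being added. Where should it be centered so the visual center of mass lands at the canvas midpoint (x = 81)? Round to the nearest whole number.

x ≈ 57

With the counterweight, Σw becomes 3 + 9 + 7 + 1 + 1 + 6 + 14 = 41.
Along x: (2519 + 14·x) / 41 = 81 (existing moment 3·91 + 9·104 + 7·26 + 1·57 + 1·153 + 6·153 = 2519) ⇒ x = (3321 − 2519) / 14 ≈ 57.29.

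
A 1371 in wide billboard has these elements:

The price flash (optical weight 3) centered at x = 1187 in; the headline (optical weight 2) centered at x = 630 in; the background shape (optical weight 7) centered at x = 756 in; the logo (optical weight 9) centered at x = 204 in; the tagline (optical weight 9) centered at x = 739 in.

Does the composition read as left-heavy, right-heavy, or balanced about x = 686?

left-heavy

Weights sum to 3 + 2 + 7 + 9 + 9 = 30.
x-moment: 3·1187 + 2·630 + 7·756 + 9·204 + 9·739 = 18600; centroid 18600/30 ≈ 620.00.
620.0 vs midline 686 → left-heavy.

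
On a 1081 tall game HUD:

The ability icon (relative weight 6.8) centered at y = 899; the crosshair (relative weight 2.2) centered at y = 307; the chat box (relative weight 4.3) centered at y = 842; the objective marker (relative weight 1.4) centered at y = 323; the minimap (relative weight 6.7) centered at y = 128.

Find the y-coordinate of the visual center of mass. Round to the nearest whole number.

Σw = 6.8 + 2.2 + 4.3 + 1.4 + 6.7 = 21.4.
Σw·y = 6.8·899 + 2.2·307 + 4.3·842 + 1.4·323 + 6.7·128 = 11719.0, so ȳ = 11719.0/21.4 ≈ 547.62.

y ≈ 548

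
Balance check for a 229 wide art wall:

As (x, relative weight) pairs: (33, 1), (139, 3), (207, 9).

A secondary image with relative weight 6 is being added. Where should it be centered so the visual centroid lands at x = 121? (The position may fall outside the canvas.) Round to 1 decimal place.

After adding the secondary image, total weight = 1 + 3 + 9 + 6 = 19.
Along x: (2313 + 6·x) / 19 = 121 (existing moment 1·33 + 3·139 + 9·207 = 2313) ⇒ x = (2299 − 2313) / 6 ≈ -2.33.

x ≈ -2.3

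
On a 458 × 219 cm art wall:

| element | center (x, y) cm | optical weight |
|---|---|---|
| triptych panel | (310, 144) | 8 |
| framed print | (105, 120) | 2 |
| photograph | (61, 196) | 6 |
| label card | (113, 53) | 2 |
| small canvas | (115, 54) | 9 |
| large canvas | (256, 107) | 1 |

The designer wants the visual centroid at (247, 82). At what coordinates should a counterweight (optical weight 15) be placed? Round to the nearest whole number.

With the counterweight, Σw becomes 8 + 2 + 6 + 2 + 9 + 1 + 15 = 43.
Along x: (4573 + 15·x) / 43 = 247 (existing moment 8·310 + 2·105 + 6·61 + 2·113 + 9·115 + 1·256 = 4573) ⇒ x = (10621 − 4573) / 15 ≈ 403.20.
Along y: (3267 + 15·y) / 43 = 82 (existing moment 8·144 + 2·120 + 6·196 + 2·53 + 9·54 + 1·107 = 3267) ⇒ y = (3526 − 3267) / 15 ≈ 17.27.

(403, 17)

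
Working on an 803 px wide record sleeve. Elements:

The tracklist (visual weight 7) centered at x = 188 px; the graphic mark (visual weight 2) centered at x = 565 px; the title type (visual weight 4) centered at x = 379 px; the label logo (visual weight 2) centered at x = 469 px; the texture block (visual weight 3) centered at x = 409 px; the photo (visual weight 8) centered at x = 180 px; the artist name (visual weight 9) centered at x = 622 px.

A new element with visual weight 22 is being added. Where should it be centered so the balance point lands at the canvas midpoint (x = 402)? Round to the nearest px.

x ≈ 443

After adding the new element, total weight = 7 + 2 + 4 + 2 + 3 + 8 + 9 + 22 = 57.
Along x: (13165 + 22·x) / 57 = 402 (existing moment 7·188 + 2·565 + 4·379 + 2·469 + 3·409 + 8·180 + 9·622 = 13165) ⇒ x = (22914 − 13165) / 22 ≈ 443.14.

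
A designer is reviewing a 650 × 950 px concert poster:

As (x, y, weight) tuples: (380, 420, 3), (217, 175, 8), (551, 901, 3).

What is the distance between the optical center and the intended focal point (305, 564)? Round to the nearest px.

≈ 182 px

Weights sum to 3 + 8 + 3 = 14.
x-moment: 3·380 + 8·217 + 3·551 = 4529; centroid 4529/14 ≈ 323.50.
y-moment: 3·420 + 8·175 + 3·901 = 5363; centroid 5363/14 ≈ 383.07.
From (305, 564): dx = 18.50, dy = -180.93, so the distance is √(dx²+dy²) ≈ 181.87.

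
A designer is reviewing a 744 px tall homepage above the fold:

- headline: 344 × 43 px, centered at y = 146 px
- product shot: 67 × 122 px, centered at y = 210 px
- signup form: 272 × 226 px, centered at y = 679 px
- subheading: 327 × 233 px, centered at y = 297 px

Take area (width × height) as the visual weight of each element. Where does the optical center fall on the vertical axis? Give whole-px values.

y ≈ 425

Areas → weights: headline 344·43 = 14792, product shot 67·122 = 8174, signup form 272·226 = 61472, subheading 327·233 = 76191; Σw = 160629.
Σw·y = 14792·146 + 8174·210 + 61472·679 + 76191·297 = 68244387, so ȳ = 68244387/160629 ≈ 424.86.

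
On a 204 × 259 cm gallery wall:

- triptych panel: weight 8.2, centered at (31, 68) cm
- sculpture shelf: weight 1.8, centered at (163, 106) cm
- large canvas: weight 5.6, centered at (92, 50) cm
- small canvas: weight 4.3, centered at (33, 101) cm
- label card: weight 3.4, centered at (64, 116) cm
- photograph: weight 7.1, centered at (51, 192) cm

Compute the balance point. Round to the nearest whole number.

(59, 106)

Weights sum to 8.2 + 1.8 + 5.6 + 4.3 + 3.4 + 7.1 = 30.4.
Σw·x = 1784.4; x̄ = 1784.4/30.4 ≈ 58.70.
y: moment 3220.3 / weight 30.4 ≈ 105.93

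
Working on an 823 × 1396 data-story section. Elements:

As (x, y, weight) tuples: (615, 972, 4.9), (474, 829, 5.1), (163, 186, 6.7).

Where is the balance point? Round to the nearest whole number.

(391, 613)

Weights sum to 4.9 + 5.1 + 6.7 = 16.7.
x-moment: 4.9·615 + 5.1·474 + 6.7·163 = 6523.0; centroid 6523.0/16.7 ≈ 390.60.
y-moment: 4.9·972 + 5.1·829 + 6.7·186 = 10236.9; centroid 10236.9/16.7 ≈ 612.99.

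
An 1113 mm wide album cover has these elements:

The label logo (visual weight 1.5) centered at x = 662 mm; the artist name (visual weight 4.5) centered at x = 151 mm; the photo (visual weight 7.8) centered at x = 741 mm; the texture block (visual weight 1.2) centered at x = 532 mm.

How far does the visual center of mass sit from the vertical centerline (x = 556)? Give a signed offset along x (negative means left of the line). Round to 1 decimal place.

Σw = 1.5 + 4.5 + 7.8 + 1.2 = 15.0.
x-moment: 1.5·662 + 4.5·151 + 7.8·741 + 1.2·532 = 8090.7; centroid 8090.7/15.0 ≈ 539.38.
Offset from x = 556: 539.38 − 556 ≈ -16.62.

≈ -16.6 mm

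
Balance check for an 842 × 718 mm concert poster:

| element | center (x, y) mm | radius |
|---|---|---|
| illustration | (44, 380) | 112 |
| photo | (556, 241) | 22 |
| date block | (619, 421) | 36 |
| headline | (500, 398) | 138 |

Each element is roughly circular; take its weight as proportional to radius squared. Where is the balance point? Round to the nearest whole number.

Weights ∝ r²: illustration 112² = 12544, photo 22² = 484, date block 36² = 1296, headline 138² = 19044; Σw = 33368.
Σw·x = 12544·44 + 484·556 + 1296·619 + 19044·500 = 11145264, so x̄ = 11145264/33368 ≈ 334.01.
Σw·y = 12544·380 + 484·241 + 1296·421 + 19044·398 = 13008492, so ȳ = 13008492/33368 ≈ 389.85.

(334, 390)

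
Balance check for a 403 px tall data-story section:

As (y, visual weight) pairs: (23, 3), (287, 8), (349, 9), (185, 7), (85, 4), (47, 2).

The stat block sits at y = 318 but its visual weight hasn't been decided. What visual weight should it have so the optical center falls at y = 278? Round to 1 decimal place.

w ≈ 48.5

Existing Σw = 33 (3 + 8 + 9 + 7 + 4 + 2); existing moment 3·23 + 8·287 + 9·349 + 7·185 + 4·85 + 2·47 = 7235.
Set Σw·y/Σw = 278: (7235 + 318w) = 278·(33 + w).
Solving: w = (278·33 − 7235) / (318 − 278) = 1939 / 40 ≈ 48.47.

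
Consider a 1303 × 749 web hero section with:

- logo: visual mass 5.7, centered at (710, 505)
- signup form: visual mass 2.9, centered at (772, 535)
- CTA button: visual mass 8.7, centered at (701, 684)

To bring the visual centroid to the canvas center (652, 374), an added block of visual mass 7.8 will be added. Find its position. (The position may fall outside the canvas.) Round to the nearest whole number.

With the added block, Σw becomes 5.7 + 2.9 + 8.7 + 7.8 = 25.1.
x: need Σw·x = 25.1·652 = 16365.2. Existing = 5.7·710 + 2.9·772 + 8.7·701 = 12384.5. Remainder 3980.7 / 7.8 ≈ 510.35.
y: need Σw·y = 25.1·374 = 9387.4. Existing = 5.7·505 + 2.9·535 + 8.7·684 = 10380.8. Remainder -993.4 / 7.8 ≈ -127.36.

(510, -127)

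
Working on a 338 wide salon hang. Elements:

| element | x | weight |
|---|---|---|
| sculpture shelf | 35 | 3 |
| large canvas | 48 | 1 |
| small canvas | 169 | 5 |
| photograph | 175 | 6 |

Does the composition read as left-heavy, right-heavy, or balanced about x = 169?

Σw = 3 + 1 + 5 + 6 = 15.
Σw·x = 3·35 + 1·48 + 5·169 + 6·175 = 2048, so x̄ = 2048/15 ≈ 136.53.
136.5 lies left of the midline 169, so the layout is left-heavy.

left-heavy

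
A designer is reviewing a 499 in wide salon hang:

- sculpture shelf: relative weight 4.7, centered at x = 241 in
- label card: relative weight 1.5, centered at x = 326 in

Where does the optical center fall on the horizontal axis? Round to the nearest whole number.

Weights sum to 4.7 + 1.5 = 6.2.
Σw·x = 4.7·241 + 1.5·326 = 1621.7, so x̄ = 1621.7/6.2 ≈ 261.56.

x ≈ 262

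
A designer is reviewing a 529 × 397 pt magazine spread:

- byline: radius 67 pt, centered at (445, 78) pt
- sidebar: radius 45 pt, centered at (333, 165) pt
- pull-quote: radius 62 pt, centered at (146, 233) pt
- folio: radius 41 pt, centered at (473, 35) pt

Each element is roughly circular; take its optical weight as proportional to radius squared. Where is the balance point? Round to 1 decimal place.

(334.6, 136.1)

r² weights: byline 67² = 4489, sidebar 45² = 2025, pull-quote 62² = 3844, folio 41² = 1681. Total = 12039.
Σw·x = 4489·445 + 2025·333 + 3844·146 + 1681·473 = 4028267, so x̄ = 4028267/12039 ≈ 334.60.
Σw·y = 4489·78 + 2025·165 + 3844·233 + 1681·35 = 1638754, so ȳ = 1638754/12039 ≈ 136.12.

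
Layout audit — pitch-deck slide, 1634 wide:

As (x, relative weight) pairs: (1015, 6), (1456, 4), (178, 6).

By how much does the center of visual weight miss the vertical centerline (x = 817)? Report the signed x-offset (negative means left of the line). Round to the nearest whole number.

≈ -6

Σw = 6 + 4 + 6 = 16.
Σw·x = 6·1015 + 4·1456 + 6·178 = 12982, so x̄ = 12982/16 ≈ 811.38.
Against x = 817, that's 811.38 − 817 = -5.62.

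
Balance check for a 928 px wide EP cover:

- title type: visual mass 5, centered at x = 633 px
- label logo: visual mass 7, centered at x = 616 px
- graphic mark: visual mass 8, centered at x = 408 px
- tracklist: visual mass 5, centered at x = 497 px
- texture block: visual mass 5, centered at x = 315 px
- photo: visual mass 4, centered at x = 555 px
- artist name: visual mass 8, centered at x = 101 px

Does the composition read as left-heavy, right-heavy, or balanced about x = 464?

left-heavy

Weights sum to 5 + 7 + 8 + 5 + 5 + 4 + 8 = 42.
Σw·x = 5·633 + 7·616 + 8·408 + 5·497 + 5·315 + 4·555 + 8·101 = 17829, so x̄ = 17829/42 ≈ 424.50.
Since 424.5 is left of 464, the composition reads left-heavy.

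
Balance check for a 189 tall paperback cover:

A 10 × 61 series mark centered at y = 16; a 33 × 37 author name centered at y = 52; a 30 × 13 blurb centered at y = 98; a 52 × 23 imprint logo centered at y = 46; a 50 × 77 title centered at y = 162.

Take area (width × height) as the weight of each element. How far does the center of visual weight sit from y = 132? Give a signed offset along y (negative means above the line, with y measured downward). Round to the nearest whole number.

≈ -23

Areas → weights: series mark 10·61 = 610, author name 33·37 = 1221, blurb 30·13 = 390, imprint logo 52·23 = 1196, title 50·77 = 3850; Σw = 7267.
Σw·y = 610·16 + 1221·52 + 390·98 + 1196·46 + 3850·162 = 790188, so ȳ = 790188/7267 ≈ 108.74.
Against y = 132, that's 108.74 − 132 = -23.26.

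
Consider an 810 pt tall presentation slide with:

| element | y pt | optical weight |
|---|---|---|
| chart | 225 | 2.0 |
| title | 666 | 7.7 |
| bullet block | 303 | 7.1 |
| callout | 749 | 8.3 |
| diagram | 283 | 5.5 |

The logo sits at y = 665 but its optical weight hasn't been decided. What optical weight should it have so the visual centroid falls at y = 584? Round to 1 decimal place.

w ≈ 29.2

Existing Σw = 30.6 (2.0 + 7.7 + 7.1 + 8.3 + 5.5); existing moment 2.0·225 + 7.7·666 + 7.1·303 + 8.3·749 + 5.5·283 = 15502.7.
Balance at y = 584 requires (15502.7 + w·665) / (30.6 + w) = 584.
Rearranging, w·(665 − 584) = 584·30.6 − 15502.7 = 2367.7, so w ≈ 2367.7/81 = 29.23.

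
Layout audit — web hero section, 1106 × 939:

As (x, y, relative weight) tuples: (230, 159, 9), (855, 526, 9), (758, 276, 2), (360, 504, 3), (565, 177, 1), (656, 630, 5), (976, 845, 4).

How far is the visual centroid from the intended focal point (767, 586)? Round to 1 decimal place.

Weights sum to 9 + 9 + 2 + 3 + 1 + 5 + 4 = 33.
x-moment: 9·230 + 9·855 + 2·758 + 3·360 + 1·565 + 5·656 + 4·976 = 20110; centroid 20110/33 ≈ 609.39.
y-moment: 9·159 + 9·526 + 2·276 + 3·504 + 1·177 + 5·630 + 4·845 = 14936; centroid 14936/33 ≈ 452.61.
From (767, 586): dx = -157.61, dy = -133.39, so the distance is √(dx²+dy²) ≈ 206.48.

≈ 206.5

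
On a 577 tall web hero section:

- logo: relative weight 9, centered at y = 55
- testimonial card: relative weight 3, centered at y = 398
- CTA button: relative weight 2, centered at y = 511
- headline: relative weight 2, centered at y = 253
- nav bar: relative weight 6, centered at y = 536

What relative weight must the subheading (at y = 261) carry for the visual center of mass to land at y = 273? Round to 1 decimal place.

Fixed elements: Σw = 9 + 3 + 2 + 2 + 6 = 22, Σw·y = 9·55 + 3·398 + 2·511 + 2·253 + 6·536 = 6433.
Set Σw·y/Σw = 273: (6433 + 261w) = 273·(22 + w).
Rearranging, w·(261 − 273) = 273·22 − 6433 = -427, so w ≈ -427/-12 = 35.58.

w ≈ 35.6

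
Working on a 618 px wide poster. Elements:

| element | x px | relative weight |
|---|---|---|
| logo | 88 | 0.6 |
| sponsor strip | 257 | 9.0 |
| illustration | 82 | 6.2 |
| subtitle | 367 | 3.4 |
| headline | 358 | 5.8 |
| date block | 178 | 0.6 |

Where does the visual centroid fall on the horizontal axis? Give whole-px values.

Σw = 0.6 + 9.0 + 6.2 + 3.4 + 5.8 + 0.6 = 25.6.
Σw·x = 6305.2; x̄ = 6305.2/25.6 ≈ 246.30.

x ≈ 246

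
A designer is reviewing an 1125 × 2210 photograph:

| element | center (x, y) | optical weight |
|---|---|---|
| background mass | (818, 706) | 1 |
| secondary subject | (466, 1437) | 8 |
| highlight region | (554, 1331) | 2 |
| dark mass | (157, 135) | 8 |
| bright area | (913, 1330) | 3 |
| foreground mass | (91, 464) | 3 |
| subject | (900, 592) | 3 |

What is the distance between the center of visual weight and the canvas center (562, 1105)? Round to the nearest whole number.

≈ 301

Weights sum to 1 + 8 + 2 + 8 + 3 + 3 + 3 = 28.
x: moment 12622 / weight 28 ≈ 450.79
Σw·y = 23102; ȳ = 23102/28 ≈ 825.07.
Offset from (562, 1105): Δx ≈ -111.21, Δy ≈ -279.93; distance = √(Δx² + Δy²) ≈ 301.21.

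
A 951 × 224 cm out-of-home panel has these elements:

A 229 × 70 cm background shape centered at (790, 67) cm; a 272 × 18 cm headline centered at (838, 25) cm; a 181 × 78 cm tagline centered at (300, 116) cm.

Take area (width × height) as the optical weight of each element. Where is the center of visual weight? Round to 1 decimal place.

(599.3, 80.9)

Taking area as weight: background shape 229·70 = 16030, headline 272·18 = 4896, tagline 181·78 = 14118. Sum 35044.
x-moment: 16030·790 + 4896·838 + 14118·300 = 21001948; centroid 21001948/35044 ≈ 599.30.
y-moment: 16030·67 + 4896·25 + 14118·116 = 2834098; centroid 2834098/35044 ≈ 80.87.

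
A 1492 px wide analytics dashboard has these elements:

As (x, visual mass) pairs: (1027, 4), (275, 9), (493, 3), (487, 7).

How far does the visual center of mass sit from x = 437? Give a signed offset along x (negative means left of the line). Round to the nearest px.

≈ 62 px

Total weight = 4 + 9 + 3 + 7 = 23.
x-moment: 4·1027 + 9·275 + 3·493 + 7·487 = 11471; centroid 11471/23 ≈ 498.74.
Difference: 498.74 − 437 ≈ 61.74.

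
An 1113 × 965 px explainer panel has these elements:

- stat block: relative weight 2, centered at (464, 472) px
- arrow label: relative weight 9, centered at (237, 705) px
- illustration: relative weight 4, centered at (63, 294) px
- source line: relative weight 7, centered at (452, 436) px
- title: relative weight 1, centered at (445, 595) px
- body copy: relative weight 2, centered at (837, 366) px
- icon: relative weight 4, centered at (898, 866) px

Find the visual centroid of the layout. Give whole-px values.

(420, 562)

Σw = 2 + 9 + 4 + 7 + 1 + 2 + 4 = 29.
x: (2·464 + 9·237 + 4·63 + 7·452 + 1·445 + 2·837 + 4·898) / 29 = 12188 / 29 ≈ 420.28
y: (2·472 + 9·705 + 4·294 + 7·436 + 1·595 + 2·366 + 4·866) / 29 = 16308 / 29 ≈ 562.34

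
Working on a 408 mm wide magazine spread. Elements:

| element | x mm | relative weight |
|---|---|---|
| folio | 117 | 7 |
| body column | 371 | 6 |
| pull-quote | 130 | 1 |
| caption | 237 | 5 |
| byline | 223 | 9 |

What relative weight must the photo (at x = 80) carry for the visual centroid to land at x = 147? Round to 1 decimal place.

w ≈ 33.6

Known weights sum to 7 + 6 + 1 + 5 + 9 = 28; their moment is 7·117 + 6·371 + 1·130 + 5·237 + 9·223 = 6367.
For the centroid to hit 147: (6367 + w·80) / (28 + w) = 147.
So w = (147·28 − 6367)/(80 − 147) = -2251/-67 ≈ 33.60.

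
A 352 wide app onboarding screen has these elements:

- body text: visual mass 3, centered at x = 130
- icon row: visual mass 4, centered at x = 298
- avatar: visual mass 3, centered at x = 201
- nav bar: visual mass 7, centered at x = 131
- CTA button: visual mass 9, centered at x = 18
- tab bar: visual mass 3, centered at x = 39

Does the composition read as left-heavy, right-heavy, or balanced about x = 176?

left-heavy

Weights sum to 3 + 4 + 3 + 7 + 9 + 3 = 29.
Σw·x = 3·130 + 4·298 + 3·201 + 7·131 + 9·18 + 3·39 = 3381, so x̄ = 3381/29 ≈ 116.59.
Since 116.6 is left of 176, the composition reads left-heavy.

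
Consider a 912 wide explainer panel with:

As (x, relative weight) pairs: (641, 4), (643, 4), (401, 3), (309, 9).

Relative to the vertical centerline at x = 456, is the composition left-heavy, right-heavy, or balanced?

balanced

Σw = 4 + 4 + 3 + 9 = 20.
x: (4·641 + 4·643 + 3·401 + 9·309) / 20 = 9120 / 20 ≈ 456.00
456.00 = 456 exactly: balanced.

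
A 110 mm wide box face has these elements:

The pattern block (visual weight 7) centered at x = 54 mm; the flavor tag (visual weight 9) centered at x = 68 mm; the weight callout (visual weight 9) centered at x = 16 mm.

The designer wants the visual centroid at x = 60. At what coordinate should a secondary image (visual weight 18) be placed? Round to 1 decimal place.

x ≈ 80.3

New total weight: (7 + 9 + 9) + 18 = 43.
x: target moment 43×60 = 2580; current 7·54 + 9·68 + 9·16 = 1134; the secondary image supplies 1446, so x = 1446/18 ≈ 80.33.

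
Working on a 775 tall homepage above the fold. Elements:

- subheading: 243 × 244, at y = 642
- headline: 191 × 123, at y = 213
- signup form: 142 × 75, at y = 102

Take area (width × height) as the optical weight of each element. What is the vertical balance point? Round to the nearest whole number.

Areas → weights: subheading 243·244 = 59292, headline 191·123 = 23493, signup form 142·75 = 10650; Σw = 93435.
y: (59292·642 + 23493·213 + 10650·102) / 93435 = 44155773 / 93435 ≈ 472.58

y ≈ 473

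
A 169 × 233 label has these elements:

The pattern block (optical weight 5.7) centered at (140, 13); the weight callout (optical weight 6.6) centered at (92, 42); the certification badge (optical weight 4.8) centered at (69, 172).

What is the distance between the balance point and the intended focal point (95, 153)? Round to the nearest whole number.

Weights sum to 5.7 + 6.6 + 4.8 = 17.1.
x: (5.7·140 + 6.6·92 + 4.8·69) / 17.1 = 1736.4 / 17.1 ≈ 101.54
y: (5.7·13 + 6.6·42 + 4.8·172) / 17.1 = 1176.9 / 17.1 ≈ 68.82
Offset from (95, 153): Δx ≈ 6.54, Δy ≈ -84.18; distance = √(Δx² + Δy²) ≈ 84.43.

≈ 84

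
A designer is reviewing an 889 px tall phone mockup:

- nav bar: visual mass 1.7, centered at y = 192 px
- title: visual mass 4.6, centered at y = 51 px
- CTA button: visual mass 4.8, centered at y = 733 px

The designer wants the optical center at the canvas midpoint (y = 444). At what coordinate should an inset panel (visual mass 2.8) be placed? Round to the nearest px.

After adding the inset panel, total weight = 1.7 + 4.6 + 4.8 + 2.8 = 13.9.
y: need Σw·y = 13.9·444 = 6171.6. Existing = 1.7·192 + 4.6·51 + 4.8·733 = 4079.4. Remainder 2092.2 / 2.8 ≈ 747.21.

y ≈ 747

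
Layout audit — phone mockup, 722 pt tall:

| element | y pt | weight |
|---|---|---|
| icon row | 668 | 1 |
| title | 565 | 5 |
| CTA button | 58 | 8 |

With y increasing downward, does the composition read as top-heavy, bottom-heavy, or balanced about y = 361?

top-heavy

Total weight = 1 + 5 + 8 = 14.
y: (1·668 + 5·565 + 8·58) / 14 = 3957 / 14 ≈ 282.64
282.6 vs midline 361 → top-heavy.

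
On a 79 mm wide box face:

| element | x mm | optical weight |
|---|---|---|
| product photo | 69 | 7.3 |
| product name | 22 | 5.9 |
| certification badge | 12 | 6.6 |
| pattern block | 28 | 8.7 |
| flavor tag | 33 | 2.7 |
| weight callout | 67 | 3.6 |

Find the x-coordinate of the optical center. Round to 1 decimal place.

x ≈ 37.0

Σw = 7.3 + 5.9 + 6.6 + 8.7 + 2.7 + 3.6 = 34.8.
x: moment 1286.6 / weight 34.8 ≈ 36.97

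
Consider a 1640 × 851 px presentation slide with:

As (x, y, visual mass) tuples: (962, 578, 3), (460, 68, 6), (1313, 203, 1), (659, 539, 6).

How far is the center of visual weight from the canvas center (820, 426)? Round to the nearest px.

≈ 158 px

Σw = 3 + 6 + 1 + 6 = 16.
x: (3·962 + 6·460 + 1·1313 + 6·659) / 16 = 10913 / 16 ≈ 682.06
y: (3·578 + 6·68 + 1·203 + 6·539) / 16 = 5579 / 16 ≈ 348.69
Relative to (820, 426): Δ = (-137.94, -77.31); |Δ| = √(-137.94² + -77.31²) ≈ 158.13.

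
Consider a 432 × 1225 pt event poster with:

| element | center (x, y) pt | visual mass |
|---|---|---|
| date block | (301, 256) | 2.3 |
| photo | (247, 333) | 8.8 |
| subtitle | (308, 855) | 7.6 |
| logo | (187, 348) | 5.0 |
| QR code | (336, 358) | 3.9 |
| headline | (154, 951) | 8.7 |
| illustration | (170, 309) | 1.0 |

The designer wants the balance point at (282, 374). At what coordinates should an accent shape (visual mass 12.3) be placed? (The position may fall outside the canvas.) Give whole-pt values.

With the accent shape, Σw becomes 2.3 + 8.8 + 7.6 + 5.0 + 3.9 + 8.7 + 1.0 + 12.3 = 49.6.
x: need Σw·x = 49.6·282 = 13987.2. Existing = 2.3·301 + 8.8·247 + 7.6·308 + 5.0·187 + 3.9·336 + 8.7·154 + 1.0·170 = 8961.9. Remainder 5025.3 / 12.3 ≈ 408.56.
y: need Σw·y = 49.6·374 = 18550.4. Existing = 2.3·256 + 8.8·333 + 7.6·855 + 5.0·348 + 3.9·358 + 8.7·951 + 1.0·309 = 21736.1. Remainder -3185.7 / 12.3 ≈ -259.00.

(409, -259)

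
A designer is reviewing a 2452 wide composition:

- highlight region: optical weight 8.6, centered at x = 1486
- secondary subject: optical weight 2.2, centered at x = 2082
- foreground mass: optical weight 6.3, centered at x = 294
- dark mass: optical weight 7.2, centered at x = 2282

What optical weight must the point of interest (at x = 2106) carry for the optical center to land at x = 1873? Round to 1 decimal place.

Fixed elements: Σw = 8.6 + 2.2 + 6.3 + 7.2 = 24.3, Σw·x = 8.6·1486 + 2.2·2082 + 6.3·294 + 7.2·2282 = 35642.6.
For the centroid to hit 1873: (35642.6 + w·2106) / (24.3 + w) = 1873.
So w = (1873·24.3 − 35642.6)/(2106 − 1873) = 9871.3/233 ≈ 42.37.

w ≈ 42.4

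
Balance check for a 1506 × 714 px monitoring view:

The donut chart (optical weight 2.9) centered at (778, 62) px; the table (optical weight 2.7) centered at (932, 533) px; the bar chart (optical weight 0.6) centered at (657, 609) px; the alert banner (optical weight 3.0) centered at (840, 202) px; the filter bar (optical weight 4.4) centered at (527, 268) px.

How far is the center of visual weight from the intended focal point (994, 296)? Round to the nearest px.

Σw = 2.9 + 2.7 + 0.6 + 3.0 + 4.4 = 13.6.
x: (2.9·778 + 2.7·932 + 0.6·657 + 3.0·840 + 4.4·527) / 13.6 = 10005.6 / 13.6 ≈ 735.71
y: (2.9·62 + 2.7·533 + 0.6·609 + 3.0·202 + 4.4·268) / 13.6 = 3769.5 / 13.6 ≈ 277.17
Offset from (994, 296): Δx ≈ -258.29, Δy ≈ -18.83; distance = √(Δx² + Δy²) ≈ 258.98.

≈ 259 px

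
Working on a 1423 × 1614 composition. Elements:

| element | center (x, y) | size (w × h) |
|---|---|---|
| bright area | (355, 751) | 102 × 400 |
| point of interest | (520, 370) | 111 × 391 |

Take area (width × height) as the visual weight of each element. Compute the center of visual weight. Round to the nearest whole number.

(440, 555)

Areas → weights: bright area 102·400 = 40800, point of interest 111·391 = 43401; Σw = 84201.
x-moment: 40800·355 + 43401·520 = 37052520; centroid 37052520/84201 ≈ 440.05.
y-moment: 40800·751 + 43401·370 = 46699170; centroid 46699170/84201 ≈ 554.62.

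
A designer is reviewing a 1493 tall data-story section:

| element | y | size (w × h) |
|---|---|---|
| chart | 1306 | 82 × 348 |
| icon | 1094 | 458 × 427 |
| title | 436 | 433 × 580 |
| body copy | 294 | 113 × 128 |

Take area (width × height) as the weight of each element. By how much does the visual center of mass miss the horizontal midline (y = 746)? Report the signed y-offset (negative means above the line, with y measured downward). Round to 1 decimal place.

≈ -0.7

Areas → weights: chart 82·348 = 28536, icon 458·427 = 195566, title 433·580 = 251140, body copy 113·128 = 14464; Σw = 489706.
y-moment: 28536·1306 + 195566·1094 + 251140·436 + 14464·294 = 364966676; centroid 364966676/489706 ≈ 745.28.
Against y = 746, that's 745.28 − 746 = -0.72.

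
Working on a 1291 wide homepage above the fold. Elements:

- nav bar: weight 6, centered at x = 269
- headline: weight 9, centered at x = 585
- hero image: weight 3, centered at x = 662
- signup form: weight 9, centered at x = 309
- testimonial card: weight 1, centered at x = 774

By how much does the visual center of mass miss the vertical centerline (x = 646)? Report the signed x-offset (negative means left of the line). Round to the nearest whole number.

Σw = 6 + 9 + 3 + 9 + 1 = 28.
Σw·x = 6·269 + 9·585 + 3·662 + 9·309 + 1·774 = 12420, so x̄ = 12420/28 ≈ 443.57.
Offset from x = 646: 443.57 − 646 ≈ -202.43.

≈ -202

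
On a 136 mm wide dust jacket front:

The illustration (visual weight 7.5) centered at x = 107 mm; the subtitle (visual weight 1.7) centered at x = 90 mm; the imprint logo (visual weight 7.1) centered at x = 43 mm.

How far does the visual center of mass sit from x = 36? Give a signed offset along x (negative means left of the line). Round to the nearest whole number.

≈ 41 mm

Total weight = 7.5 + 1.7 + 7.1 = 16.3.
x-moment: 7.5·107 + 1.7·90 + 7.1·43 = 1260.8; centroid 1260.8/16.3 ≈ 77.35.
Difference: 77.35 − 36 ≈ 41.35.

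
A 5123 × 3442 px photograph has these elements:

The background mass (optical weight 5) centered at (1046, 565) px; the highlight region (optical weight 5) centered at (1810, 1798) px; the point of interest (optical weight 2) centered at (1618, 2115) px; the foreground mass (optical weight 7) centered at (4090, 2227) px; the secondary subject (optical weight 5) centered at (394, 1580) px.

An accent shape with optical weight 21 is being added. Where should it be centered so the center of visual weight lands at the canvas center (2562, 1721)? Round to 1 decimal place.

(3198.8, 1805.3)

After adding the accent shape, total weight = 5 + 5 + 2 + 7 + 5 + 21 = 45.
Along x: (48116 + 21·x) / 45 = 2562 (existing moment 5·1046 + 5·1810 + 2·1618 + 7·4090 + 5·394 = 48116) ⇒ x = (115290 − 48116) / 21 ≈ 3198.76.
Along y: (39534 + 21·y) / 45 = 1721 (existing moment 5·565 + 5·1798 + 2·2115 + 7·2227 + 5·1580 = 39534) ⇒ y = (77445 − 39534) / 21 ≈ 1805.29.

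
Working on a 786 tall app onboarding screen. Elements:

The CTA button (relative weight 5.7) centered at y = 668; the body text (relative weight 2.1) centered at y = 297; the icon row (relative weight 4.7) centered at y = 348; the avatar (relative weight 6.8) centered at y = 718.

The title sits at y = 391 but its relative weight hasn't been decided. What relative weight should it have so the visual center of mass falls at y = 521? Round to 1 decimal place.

w ≈ 6.9

Existing Σw = 19.3 (5.7 + 2.1 + 4.7 + 6.8); existing moment 5.7·668 + 2.1·297 + 4.7·348 + 6.8·718 = 10949.3.
Set Σw·y/Σw = 521: (10949.3 + 391w) = 521·(19.3 + w).
Rearranging, w·(391 − 521) = 521·19.3 − 10949.3 = -894.0, so w ≈ -894.0/-130 = 6.88.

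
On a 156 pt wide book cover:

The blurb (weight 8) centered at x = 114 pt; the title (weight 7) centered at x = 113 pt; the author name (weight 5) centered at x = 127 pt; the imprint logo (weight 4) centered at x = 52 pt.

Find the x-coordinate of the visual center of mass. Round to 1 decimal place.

Σw = 8 + 7 + 5 + 4 = 24.
Σw·x = 8·114 + 7·113 + 5·127 + 4·52 = 2546, so x̄ = 2546/24 ≈ 106.08.

x ≈ 106.1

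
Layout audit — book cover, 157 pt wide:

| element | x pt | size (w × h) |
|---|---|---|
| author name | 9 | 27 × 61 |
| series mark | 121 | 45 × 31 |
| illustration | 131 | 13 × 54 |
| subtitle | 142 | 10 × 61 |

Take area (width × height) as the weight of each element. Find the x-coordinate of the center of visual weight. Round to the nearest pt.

x ≈ 83

Areas → weights: author name 27·61 = 1647, series mark 45·31 = 1395, illustration 13·54 = 702, subtitle 10·61 = 610; Σw = 4354.
x: (1647·9 + 1395·121 + 702·131 + 610·142) / 4354 = 362200 / 4354 ≈ 83.19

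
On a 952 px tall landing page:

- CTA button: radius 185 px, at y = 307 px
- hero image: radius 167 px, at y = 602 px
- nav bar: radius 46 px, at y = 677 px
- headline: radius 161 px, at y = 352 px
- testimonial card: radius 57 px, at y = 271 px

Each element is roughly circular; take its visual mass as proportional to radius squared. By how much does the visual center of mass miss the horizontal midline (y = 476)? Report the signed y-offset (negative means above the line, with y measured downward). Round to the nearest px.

Weights ∝ r²: CTA button 185² = 34225, hero image 167² = 27889, nav bar 46² = 2116, headline 161² = 25921, testimonial card 57² = 3249; Σw = 93400.
Σw·y = 34225·307 + 27889·602 + 2116·677 + 25921·352 + 3249·271 = 38733456, so ȳ = 38733456/93400 ≈ 414.71.
Against y = 476, that's 414.71 − 476 = -61.29.

≈ -61 px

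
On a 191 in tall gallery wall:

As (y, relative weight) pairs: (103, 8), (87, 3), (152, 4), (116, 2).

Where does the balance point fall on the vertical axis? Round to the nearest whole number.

y ≈ 113

Weights sum to 8 + 3 + 4 + 2 = 17.
y-moment: 8·103 + 3·87 + 4·152 + 2·116 = 1925; centroid 1925/17 ≈ 113.24.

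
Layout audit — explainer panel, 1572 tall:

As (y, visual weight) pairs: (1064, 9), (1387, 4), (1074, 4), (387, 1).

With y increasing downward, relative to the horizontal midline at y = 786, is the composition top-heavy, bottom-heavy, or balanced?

Weights sum to 9 + 4 + 4 + 1 = 18.
y-moment: 9·1064 + 4·1387 + 4·1074 + 1·387 = 19807; centroid 19807/18 ≈ 1100.39.
Since 1100.4 is below (larger y than) 786, the composition reads bottom-heavy.

bottom-heavy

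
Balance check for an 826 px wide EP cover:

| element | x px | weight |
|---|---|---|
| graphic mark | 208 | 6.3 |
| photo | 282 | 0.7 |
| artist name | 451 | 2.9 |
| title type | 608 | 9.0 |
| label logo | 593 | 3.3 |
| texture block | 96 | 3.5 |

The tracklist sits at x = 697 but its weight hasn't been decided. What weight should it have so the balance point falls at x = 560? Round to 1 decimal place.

w ≈ 27.8

Fixed elements: Σw = 6.3 + 0.7 + 2.9 + 9.0 + 3.3 + 3.5 = 25.7, Σw·x = 6.3·208 + 0.7·282 + 2.9·451 + 9.0·608 + 3.3·593 + 3.5·96 = 10580.6.
Balance at x = 560 requires (10580.6 + w·697) / (25.7 + w) = 560.
Rearranging, w·(697 − 560) = 560·25.7 − 10580.6 = 3811.4, so w ≈ 3811.4/137 = 27.82.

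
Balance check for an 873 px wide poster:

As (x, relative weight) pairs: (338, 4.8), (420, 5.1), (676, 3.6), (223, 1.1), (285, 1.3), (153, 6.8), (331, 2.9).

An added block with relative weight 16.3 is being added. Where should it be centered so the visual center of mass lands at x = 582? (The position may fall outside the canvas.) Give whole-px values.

x ≈ 955

New total weight: (4.8 + 5.1 + 3.6 + 1.1 + 1.3 + 6.8 + 2.9) + 16.3 = 41.9.
x: need Σw·x = 41.9·582 = 24385.8. Existing = 4.8·338 + 5.1·420 + 3.6·676 + 1.1·223 + 1.3·285 + 6.8·153 + 2.9·331 = 8814.1. Remainder 15571.7 / 16.3 ≈ 955.32.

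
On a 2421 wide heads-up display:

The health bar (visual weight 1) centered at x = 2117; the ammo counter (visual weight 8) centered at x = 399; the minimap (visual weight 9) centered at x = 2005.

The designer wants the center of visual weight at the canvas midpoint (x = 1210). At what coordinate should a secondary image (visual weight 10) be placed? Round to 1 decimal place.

New total weight: (1 + 8 + 9) + 10 = 28.
x: target moment 28×1210 = 33880; current 1·2117 + 8·399 + 9·2005 = 23354; the secondary image supplies 10526, so x = 10526/10 ≈ 1052.60.

x ≈ 1052.6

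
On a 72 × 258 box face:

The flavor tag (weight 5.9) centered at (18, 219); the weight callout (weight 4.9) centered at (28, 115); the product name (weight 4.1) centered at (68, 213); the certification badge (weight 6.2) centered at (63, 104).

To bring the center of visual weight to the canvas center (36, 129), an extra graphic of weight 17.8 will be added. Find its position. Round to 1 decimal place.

New total weight: (5.9 + 4.9 + 4.1 + 6.2) + 17.8 = 38.9.
Along x: (912.8 + 17.8·x) / 38.9 = 36 (existing moment 5.9·18 + 4.9·28 + 4.1·68 + 6.2·63 = 912.8) ⇒ x = (1400.4 − 912.8) / 17.8 ≈ 27.39.
Along y: (3373.7 + 17.8·y) / 38.9 = 129 (existing moment 5.9·219 + 4.9·115 + 4.1·213 + 6.2·104 = 3373.7) ⇒ y = (5018.1 − 3373.7) / 17.8 ≈ 92.38.

(27.4, 92.4)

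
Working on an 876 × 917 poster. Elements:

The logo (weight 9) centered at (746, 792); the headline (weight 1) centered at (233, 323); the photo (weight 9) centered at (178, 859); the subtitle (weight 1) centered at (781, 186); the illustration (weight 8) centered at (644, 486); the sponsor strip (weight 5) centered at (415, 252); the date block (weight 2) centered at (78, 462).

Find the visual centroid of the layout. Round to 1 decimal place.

(477.5, 612.6)

Σw = 9 + 1 + 9 + 1 + 8 + 5 + 2 = 35.
x-moment: 9·746 + 1·233 + 9·178 + 1·781 + 8·644 + 5·415 + 2·78 = 16713; centroid 16713/35 ≈ 477.51.
y-moment: 9·792 + 1·323 + 9·859 + 1·186 + 8·486 + 5·252 + 2·462 = 21440; centroid 21440/35 ≈ 612.57.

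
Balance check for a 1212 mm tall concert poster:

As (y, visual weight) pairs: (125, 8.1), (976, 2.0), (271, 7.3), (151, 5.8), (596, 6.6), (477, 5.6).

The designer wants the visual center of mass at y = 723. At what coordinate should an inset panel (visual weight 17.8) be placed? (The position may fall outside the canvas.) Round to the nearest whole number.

New total weight: (8.1 + 2.0 + 7.3 + 5.8 + 6.6 + 5.6) + 17.8 = 53.2.
Along y: (12423.4 + 17.8·y) / 53.2 = 723 (existing moment 8.1·125 + 2.0·976 + 7.3·271 + 5.8·151 + 6.6·596 + 5.6·477 = 12423.4) ⇒ y = (38463.6 − 12423.4) / 17.8 ≈ 1462.93.

y ≈ 1463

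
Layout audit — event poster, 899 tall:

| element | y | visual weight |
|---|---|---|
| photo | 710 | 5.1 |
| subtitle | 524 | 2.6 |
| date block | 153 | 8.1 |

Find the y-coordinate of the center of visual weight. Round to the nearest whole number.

Total weight = 5.1 + 2.6 + 8.1 = 15.8.
Σw·y = 5.1·710 + 2.6·524 + 8.1·153 = 6222.7, so ȳ = 6222.7/15.8 ≈ 393.84.

y ≈ 394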